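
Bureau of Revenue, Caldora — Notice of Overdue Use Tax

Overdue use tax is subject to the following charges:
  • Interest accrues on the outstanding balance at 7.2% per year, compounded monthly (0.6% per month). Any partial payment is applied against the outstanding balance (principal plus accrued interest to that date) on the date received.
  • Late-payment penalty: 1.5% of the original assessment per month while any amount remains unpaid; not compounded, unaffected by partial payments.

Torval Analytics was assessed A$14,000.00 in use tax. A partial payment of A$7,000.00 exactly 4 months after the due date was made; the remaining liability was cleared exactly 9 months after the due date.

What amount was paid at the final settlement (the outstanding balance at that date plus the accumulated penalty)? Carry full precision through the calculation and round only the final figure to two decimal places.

Balance at month 4: A$14,000.0000 × (1 + 0.006)^4 = A$14,339.0361…
After A$7,000.00 payment: A$14,339.0361… − A$7,000.00 = A$7,339.0361…
Balance at month 9: A$7,339.0361… × (1 + 0.006)^5 = A$7,561.8652…
Penalty: 9 × 1.5% × A$14,000.00 = A$1,890.00
Final settlement = outstanding balance + penalty = A$7,561.8652… + A$1,890.00 = A$9,451.87

A$9,451.87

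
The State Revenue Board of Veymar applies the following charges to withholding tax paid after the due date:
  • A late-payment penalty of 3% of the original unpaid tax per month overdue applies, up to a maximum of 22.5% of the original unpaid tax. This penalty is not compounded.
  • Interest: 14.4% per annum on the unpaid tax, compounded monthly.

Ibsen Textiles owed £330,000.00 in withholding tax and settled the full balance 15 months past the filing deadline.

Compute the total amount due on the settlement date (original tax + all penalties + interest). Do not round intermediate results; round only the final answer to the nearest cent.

Penalty (uncapped): 15 × 3% × £330,000.00 = £148,500.00; cap = 22.5% × £330,000.00 = £74,250.00 → penalty = £74,250.00
Interest (14.4%/yr ÷ 12 = 1.2%/month): £330,000.00 × ((1 + 0.012)^15 − 1) = £64,658.6513…
Total = £330,000.00 + £74,250.0000 + £64,658.6513… = £468,908.65

£468,908.65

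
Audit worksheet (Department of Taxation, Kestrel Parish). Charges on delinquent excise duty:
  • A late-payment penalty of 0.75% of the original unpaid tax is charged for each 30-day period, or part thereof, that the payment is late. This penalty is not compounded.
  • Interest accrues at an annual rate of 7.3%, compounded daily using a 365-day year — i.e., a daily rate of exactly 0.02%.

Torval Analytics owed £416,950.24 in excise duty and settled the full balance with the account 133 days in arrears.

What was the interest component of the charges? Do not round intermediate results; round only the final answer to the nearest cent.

£11,238.56

Interest: £416,950.24 × ((1 + 0.0002)^133 − 1) = £416,950.24 × 0.02695421… = £11,238.5629…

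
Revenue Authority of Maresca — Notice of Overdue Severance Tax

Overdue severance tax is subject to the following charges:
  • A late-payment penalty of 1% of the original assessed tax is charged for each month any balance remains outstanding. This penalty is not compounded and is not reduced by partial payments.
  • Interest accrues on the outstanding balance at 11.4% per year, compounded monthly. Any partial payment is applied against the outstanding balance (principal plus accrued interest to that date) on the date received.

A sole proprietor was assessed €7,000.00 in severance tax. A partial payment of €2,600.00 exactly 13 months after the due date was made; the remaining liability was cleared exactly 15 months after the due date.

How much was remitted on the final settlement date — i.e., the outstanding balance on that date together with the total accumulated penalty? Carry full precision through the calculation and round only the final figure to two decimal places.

€6,467.01

Monthly rate = 11.4% ÷ 12 = 0.95%
Balance at month 13: €7,000.0000 × (1 + 0.0095)^13 = €7,915.5344…
After €2,600.00 payment: €7,915.5344… − €2,600.00 = €5,315.5344…
Balance at month 15: €5,315.5344… × (1 + 0.0095)^2 = €5,417.0093…
Penalty: 15 × 1% × €7,000.00 = €1,050.00
Final settlement = outstanding balance + penalty = €5,417.0093… + €1,050.00 = €6,467.01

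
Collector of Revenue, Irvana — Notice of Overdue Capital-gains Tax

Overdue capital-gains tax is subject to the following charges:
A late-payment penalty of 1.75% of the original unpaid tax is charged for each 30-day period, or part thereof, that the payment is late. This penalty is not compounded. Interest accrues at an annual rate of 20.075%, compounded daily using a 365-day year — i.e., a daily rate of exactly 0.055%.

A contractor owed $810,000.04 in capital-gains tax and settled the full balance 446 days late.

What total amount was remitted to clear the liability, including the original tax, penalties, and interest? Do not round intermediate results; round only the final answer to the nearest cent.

$1,247,739.03

Penalty periods: ⌈446/30⌉ = 15; penalty = 15 × 1.75% × $810,000.04 = $212,625.01…
Interest: $810,000.04 × ((1 + 0.00055)^446 − 1) = $810,000.04 × 0.27791848… = $225,113.9804…
Total = $810,000.04 + $212,625.0105 + $225,113.9804… = $1,247,739.03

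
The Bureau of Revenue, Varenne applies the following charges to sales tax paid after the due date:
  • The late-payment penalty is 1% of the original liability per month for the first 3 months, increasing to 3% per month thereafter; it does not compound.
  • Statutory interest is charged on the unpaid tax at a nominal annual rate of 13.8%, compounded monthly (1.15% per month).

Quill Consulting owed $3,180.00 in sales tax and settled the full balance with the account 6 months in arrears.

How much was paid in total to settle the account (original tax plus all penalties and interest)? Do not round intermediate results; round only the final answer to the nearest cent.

$3,787.43

Penalty, months 1–3: 3 × 1% × $3,180.00 = $95.40
Penalty, months 4–6: 3 × 3% × $3,180.00 = $286.20
Interest: $3,180.00 × ((1 + 0.0115)^6 − 1) = $3,180.00 × 0.0710144… = $225.8259…
Total = $3,180.00 + $381.6000 + $225.8259… = $3,787.43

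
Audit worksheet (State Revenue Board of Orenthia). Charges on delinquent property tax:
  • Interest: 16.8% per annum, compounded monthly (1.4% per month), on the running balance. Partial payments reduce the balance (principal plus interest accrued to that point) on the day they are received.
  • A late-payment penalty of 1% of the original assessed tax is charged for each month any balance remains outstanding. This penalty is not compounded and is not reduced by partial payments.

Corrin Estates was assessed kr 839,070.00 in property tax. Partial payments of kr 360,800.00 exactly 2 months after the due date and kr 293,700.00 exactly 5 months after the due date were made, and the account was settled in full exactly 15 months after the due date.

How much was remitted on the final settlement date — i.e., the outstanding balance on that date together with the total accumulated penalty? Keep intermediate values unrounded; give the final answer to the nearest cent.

kr 389,713.86

Balance at month 2: kr 839,070.0000 × (1 + 0.014)^2 = kr 862,728.4177…
After kr 360,800.00 payment: kr 862,728.4177… − kr 360,800.00 = kr 501,928.4177…
Balance at month 5: kr 501,928.4177… × (1 + 0.014)^3 = kr 523,305.9225…
After kr 293,700.00 payment: kr 523,305.9225… − kr 293,700.00 = kr 229,605.9225…
Balance at month 15: kr 229,605.9225… × (1 + 0.014)^10 = kr 263,853.3643…
Penalty: 15 × 1% × kr 839,070.00 = kr 125,860.50
Final settlement = outstanding balance + penalty = kr 263,853.3643… + kr 125,860.50 = kr 389,713.86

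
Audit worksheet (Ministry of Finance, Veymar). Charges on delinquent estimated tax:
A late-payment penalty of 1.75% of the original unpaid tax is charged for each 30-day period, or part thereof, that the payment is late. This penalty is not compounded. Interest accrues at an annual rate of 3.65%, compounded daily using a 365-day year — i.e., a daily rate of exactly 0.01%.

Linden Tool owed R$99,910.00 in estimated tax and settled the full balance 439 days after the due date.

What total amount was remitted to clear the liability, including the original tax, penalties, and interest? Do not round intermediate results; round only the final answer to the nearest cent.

R$130,619.89

Penalty periods: ⌈439/30⌉ = 15; penalty = 15 × 1.75% × R$99,910.00 = R$26,226.38…
Interest: R$99,910.00 × ((1 + 0.0001)^439 − 1) = R$99,910.00 × 0.04487557… = R$4,483.5181…
Total = R$99,910.00 + R$26,226.3750 + R$4,483.5181… = R$130,619.89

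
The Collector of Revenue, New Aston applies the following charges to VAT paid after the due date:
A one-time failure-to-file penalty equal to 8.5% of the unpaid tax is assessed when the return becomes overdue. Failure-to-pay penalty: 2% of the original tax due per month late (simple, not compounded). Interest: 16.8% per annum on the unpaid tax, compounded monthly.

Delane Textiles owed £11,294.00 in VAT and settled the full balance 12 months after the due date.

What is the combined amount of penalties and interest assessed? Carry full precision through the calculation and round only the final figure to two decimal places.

Failure-to-file penalty: 8.5% × £11,294.00 = £959.99
Failure-to-pay penalty: 12 × 2% × £11,294.00 = £2,710.56
Interest (16.8%/yr ÷ 12 = 1.4%/month): £11,294.00 × ((1 + 0.014)^12 − 1) = £2,050.5288…
Penalties + interest = £3,670.5500 + £2,050.5288… = £5,721.08

£5,721.08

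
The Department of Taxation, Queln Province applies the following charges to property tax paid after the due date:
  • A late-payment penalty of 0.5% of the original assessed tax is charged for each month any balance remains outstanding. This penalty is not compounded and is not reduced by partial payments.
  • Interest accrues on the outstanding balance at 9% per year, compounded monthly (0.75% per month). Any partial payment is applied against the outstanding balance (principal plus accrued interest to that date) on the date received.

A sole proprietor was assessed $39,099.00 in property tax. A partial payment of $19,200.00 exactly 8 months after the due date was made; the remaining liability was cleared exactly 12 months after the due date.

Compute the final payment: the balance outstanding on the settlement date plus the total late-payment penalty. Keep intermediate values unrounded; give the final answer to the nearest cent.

$25,330.18

Balance at month 8: $39,099.0000 × (1 + 0.0075)^8 = $41,507.4534…
After $19,200.00 payment: $41,507.4534… − $19,200.00 = $22,307.4534…
Balance at month 12: $22,307.4534… × (1 + 0.0075)^4 = $22,984.2434…
Penalty: 12 × 0.5% × $39,099.00 = $2,345.94
Final settlement = outstanding balance + penalty = $22,984.2434… + $2,345.94 = $25,330.18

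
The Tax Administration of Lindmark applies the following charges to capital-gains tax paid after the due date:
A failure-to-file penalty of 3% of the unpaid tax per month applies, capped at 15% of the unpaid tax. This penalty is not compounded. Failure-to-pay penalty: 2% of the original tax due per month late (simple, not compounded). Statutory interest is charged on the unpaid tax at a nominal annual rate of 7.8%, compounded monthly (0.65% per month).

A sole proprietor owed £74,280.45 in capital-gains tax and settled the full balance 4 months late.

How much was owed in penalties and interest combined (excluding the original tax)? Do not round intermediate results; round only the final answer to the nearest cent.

Failure-to-file: 4 × 3% × £74,280.45 = £8,913.65… (under the 15% cap)
Failure-to-pay penalty: 4 × 2% × £74,280.45 = £5,942.44…
Interest: £74,280.45 × ((1 + 0.0065)^4 − 1) = £74,280.45 × 0.0262546… = £1,950.2035…
Penalties + interest = £14,856.0900 + £1,950.2035… = £16,806.29

£16,806.29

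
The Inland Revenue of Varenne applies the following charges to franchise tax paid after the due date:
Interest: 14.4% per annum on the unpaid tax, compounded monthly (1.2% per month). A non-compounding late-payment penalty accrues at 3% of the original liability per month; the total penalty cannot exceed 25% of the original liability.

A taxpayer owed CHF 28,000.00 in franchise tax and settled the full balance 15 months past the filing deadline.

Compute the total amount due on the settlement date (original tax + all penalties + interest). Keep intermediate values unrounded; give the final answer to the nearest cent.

Penalty (uncapped): 15 × 3% × CHF 28,000.00 = CHF 12,600.00; cap = 25% × CHF 28,000.00 = CHF 7,000.00 → penalty = CHF 7,000.00
Interest: CHF 28,000.00 × ((1 + 0.012)^15 − 1) = CHF 28,000.00 × 0.1959353… = CHF 5,486.1886…
Total = CHF 28,000.00 + CHF 7,000.0000 + CHF 5,486.1886… = CHF 40,486.19

CHF 40,486.19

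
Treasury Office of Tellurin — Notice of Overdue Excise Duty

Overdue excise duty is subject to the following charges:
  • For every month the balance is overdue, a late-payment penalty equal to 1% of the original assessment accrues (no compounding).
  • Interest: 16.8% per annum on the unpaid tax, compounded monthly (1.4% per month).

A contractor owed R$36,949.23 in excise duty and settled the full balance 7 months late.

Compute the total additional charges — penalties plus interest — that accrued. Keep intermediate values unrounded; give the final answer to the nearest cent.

R$6,363.15

Late-payment penalty: 7 × 1% × R$36,949.23 = R$2,586.45…
Interest: R$36,949.23 × ((1 + 0.014)^7 − 1) = R$36,949.23 × 0.1022134… = R$3,776.7063…
Penalties + interest = R$2,586.4461 + R$3,776.7063… = R$6,363.15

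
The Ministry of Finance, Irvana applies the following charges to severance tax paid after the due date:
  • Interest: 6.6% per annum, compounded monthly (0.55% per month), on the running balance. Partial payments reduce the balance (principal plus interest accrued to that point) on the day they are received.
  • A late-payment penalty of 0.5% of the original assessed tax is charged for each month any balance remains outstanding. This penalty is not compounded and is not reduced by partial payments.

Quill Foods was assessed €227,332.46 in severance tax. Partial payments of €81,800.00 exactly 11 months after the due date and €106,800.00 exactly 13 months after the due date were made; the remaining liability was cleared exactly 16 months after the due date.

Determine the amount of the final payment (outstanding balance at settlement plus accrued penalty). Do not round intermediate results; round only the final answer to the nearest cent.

Balance at month 11: €227,332.4600 × (1 + 0.0055)^11 = €241,470.6081…
After €81,800.00 payment: €241,470.6081… − €81,800.00 = €159,670.6081…
Balance at month 13: €159,670.6081… × (1 + 0.0055)^2 = €161,431.8148…
After €106,800.00 payment: €161,431.8148… − €106,800.00 = €54,631.8148…
Balance at month 16: €54,631.8148… × (1 + 0.0055)^3 = €55,538.2067…
Penalty: 16 × 0.5% × €227,332.46 = €18,186.60…
Final settlement = outstanding balance + penalty = €55,538.2067… + €18,186.60… = €73,724.80

€73,724.80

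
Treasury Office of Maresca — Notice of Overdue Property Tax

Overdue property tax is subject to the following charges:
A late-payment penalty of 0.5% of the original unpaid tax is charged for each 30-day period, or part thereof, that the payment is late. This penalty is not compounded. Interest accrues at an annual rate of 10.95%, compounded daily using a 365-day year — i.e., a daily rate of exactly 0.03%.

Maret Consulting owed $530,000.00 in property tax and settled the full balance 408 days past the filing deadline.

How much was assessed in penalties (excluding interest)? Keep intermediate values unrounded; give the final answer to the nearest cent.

$37,100.00

Penalty periods: ⌈408/30⌉ = 14; penalty = 14 × 0.5% × $530,000.00 = $37,100.00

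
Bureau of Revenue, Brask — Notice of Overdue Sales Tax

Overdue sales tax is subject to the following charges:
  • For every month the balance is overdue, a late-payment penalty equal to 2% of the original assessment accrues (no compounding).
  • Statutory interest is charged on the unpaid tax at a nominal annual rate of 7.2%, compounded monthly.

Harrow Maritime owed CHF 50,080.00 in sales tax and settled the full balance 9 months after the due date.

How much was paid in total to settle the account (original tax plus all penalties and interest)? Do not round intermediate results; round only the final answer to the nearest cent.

CHF 61,864.54

Late-payment penalty = 2% × CHF 50,080.00 × 9 mo = CHF 9,014.40
Interest (7.2%/yr ÷ 12 = 0.6%/month): CHF 50,080.00 × ((1 + 0.006)^9 − 1) = CHF 2,770.1406…
Total = CHF 50,080.00 + CHF 9,014.4000 + CHF 2,770.1406… = CHF 61,864.54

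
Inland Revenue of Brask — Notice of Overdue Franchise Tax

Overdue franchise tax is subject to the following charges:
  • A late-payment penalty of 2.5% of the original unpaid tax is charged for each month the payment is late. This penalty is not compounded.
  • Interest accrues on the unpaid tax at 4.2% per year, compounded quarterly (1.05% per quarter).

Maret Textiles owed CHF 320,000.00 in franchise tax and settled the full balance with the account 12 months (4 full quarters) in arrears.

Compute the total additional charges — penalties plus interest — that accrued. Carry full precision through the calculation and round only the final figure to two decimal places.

CHF 109,653.17

Late-payment penalty: 12 × 2.5% × CHF 320,000.00 = CHF 96,000.00
Interest: CHF 320,000.00 × ((1 + 0.0105)^4 − 1) = CHF 320,000.00 × 0.0426661… = CHF 13,653.1656…
Penalties + interest = CHF 96,000.0000 + CHF 13,653.1656… = CHF 109,653.17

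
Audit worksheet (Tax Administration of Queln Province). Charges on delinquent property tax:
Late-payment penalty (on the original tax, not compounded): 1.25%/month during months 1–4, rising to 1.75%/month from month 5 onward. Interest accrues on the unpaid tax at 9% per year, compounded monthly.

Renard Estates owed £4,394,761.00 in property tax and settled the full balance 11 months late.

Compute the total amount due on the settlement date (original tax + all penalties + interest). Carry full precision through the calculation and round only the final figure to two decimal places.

£5,529,331.90

Penalty, months 1–4: 4 × 1.25% × £4,394,761.00 = £219,738.05
Penalty, months 5–11: 7 × 1.75% × £4,394,761.00 = £538,358.22…
Interest (9%/yr ÷ 12 = 0.75%/month): £4,394,761.00 × ((1 + 0.0075)^11 − 1) = £376,474.6282…
Total = £4,394,761.00 + £758,096.2725 + £376,474.6282… = £5,529,331.90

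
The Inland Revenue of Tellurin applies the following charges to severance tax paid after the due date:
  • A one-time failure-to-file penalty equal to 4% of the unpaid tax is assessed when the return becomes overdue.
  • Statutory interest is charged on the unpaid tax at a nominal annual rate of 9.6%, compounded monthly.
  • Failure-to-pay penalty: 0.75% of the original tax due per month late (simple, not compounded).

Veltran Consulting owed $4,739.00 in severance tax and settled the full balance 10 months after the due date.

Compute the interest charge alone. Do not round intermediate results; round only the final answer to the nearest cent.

$393.06

Interest (9.6%/yr ÷ 12 = 0.8%/month): $4,739.00 × ((1 + 0.008)^10 − 1) = $393.0636…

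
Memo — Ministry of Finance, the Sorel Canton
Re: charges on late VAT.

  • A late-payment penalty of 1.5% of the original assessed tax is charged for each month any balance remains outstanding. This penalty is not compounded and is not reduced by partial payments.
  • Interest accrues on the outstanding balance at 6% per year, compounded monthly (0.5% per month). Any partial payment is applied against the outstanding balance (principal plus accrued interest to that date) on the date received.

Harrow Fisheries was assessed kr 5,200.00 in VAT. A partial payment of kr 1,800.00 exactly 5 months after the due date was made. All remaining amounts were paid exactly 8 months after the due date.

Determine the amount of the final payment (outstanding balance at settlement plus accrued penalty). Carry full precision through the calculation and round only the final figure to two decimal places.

Balance at month 5: kr 5,200.0000 × (1 + 0.005)^5 = kr 5,331.3065…
After kr 1,800.00 payment: kr 5,331.3065… − kr 1,800.00 = kr 3,531.3065…
Balance at month 8: kr 3,531.3065… × (1 + 0.005)^3 = kr 3,584.5414…
Penalty: 8 × 1.5% × kr 5,200.00 = kr 624.00
Final settlement = outstanding balance + penalty = kr 3,584.5414… + kr 624.00 = kr 4,208.54

kr 4,208.54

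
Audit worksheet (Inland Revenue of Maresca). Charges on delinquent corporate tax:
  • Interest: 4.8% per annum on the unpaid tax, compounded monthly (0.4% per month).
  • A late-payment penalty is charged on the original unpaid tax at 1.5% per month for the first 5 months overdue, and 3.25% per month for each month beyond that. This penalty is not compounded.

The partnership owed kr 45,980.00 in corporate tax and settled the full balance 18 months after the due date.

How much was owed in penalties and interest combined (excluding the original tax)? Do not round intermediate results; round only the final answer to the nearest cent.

kr 26,300.61

Penalty, months 1–5: 5 × 1.5% × kr 45,980.00 = kr 3,448.50
Penalty, months 6–18: 13 × 3.25% × kr 45,980.00 = kr 19,426.55
Interest: kr 45,980.00 × ((1 + 0.004)^18 − 1) = kr 45,980.00 × 0.0745010… = kr 3,425.5567…
Penalties + interest = kr 22,875.0500 + kr 3,425.5567… = kr 26,300.61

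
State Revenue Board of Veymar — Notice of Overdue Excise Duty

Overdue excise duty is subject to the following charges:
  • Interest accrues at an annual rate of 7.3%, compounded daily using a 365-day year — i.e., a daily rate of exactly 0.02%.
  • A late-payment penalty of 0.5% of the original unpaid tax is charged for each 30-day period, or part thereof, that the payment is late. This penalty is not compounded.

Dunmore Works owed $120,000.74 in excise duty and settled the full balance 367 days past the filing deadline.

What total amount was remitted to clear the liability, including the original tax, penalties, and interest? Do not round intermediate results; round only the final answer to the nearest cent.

Penalty periods: ⌈367/30⌉ = 13; penalty = 13 × 0.5% × $120,000.74 = $7,800.05…
Interest: $120,000.74 × ((1 + 0.0002)^367 − 1) = $120,000.74 × 0.07615302… = $9,138.4184…
Total = $120,000.74 + $7,800.0481 + $9,138.4184… = $136,939.21

$136,939.21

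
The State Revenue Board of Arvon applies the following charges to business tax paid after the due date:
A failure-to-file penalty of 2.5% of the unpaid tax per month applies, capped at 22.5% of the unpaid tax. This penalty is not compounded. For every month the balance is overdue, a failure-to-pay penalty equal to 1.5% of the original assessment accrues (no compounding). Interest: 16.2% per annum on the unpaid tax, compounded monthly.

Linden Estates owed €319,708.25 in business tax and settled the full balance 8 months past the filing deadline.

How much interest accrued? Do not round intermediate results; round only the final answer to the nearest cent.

Interest (16.2%/yr ÷ 12 = 1.35%/month): €319,708.25 × ((1 + 0.0135)^8 − 1) = €36,204.7633…

€36,204.76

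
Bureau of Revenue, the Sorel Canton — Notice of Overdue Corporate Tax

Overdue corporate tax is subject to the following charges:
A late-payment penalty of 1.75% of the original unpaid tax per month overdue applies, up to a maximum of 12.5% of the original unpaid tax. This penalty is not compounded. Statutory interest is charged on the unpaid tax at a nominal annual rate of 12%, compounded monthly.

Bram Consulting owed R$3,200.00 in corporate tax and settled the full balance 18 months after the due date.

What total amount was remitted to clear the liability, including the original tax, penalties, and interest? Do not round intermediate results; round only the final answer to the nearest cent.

R$4,227.67

Penalty (uncapped): 18 × 1.75% × R$3,200.00 = R$1,008.00; cap = 12.5% × R$3,200.00 = R$400.00 → penalty = R$400.00
Interest (12%/yr ÷ 12 = 1%/month): R$3,200.00 × ((1 + 0.01)^18 − 1) = R$627.6719…
Total = R$3,200.00 + R$400.0000 + R$627.6719… = R$4,227.67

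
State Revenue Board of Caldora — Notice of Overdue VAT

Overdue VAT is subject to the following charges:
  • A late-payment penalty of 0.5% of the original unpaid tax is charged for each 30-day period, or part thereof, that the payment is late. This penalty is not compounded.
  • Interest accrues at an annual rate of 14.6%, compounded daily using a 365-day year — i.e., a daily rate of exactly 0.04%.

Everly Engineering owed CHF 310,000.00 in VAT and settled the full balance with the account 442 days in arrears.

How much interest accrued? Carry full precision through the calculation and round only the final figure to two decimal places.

CHF 59,938.56

Interest: CHF 310,000.00 × ((1 + 0.0004)^442 − 1) = CHF 310,000.00 × 0.19335020… = CHF 59,938.5634…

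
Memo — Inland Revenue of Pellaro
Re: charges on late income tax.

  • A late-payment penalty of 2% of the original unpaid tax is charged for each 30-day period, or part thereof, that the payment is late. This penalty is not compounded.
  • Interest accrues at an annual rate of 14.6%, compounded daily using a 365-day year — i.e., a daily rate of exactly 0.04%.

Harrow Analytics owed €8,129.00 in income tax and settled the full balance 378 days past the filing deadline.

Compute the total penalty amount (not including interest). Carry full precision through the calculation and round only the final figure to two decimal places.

€2,113.54

Penalty periods: ⌈378/30⌉ = 13; penalty = 13 × 2% × €8,129.00 = €2,113.54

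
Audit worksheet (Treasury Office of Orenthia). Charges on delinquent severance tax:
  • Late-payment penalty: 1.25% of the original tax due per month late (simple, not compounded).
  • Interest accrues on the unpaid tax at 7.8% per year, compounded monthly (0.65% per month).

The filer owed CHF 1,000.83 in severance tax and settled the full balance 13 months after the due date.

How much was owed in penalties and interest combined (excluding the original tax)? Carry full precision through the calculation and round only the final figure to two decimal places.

Late-payment penalty: 13 × 1.25% × CHF 1,000.83 = CHF 162.63…
Interest: CHF 1,000.83 × ((1 + 0.0065)^13 − 1) = CHF 1,000.83 × 0.0878753… = CHF 87.9483…
Penalties + interest = CHF 162.6349… + CHF 87.9483… = CHF 250.58

CHF 250.58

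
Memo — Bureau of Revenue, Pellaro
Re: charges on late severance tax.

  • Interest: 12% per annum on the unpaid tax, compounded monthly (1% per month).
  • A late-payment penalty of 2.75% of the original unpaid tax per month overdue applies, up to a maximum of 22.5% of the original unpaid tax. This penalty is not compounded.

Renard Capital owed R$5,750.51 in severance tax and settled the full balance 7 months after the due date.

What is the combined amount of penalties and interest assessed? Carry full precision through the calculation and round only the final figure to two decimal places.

R$1,521.79

Penalty: 7 × 2.75% × R$5,750.51 = R$1,106.97… (below the 22.5% cap of R$1,293.86…)
Interest: R$5,750.51 × ((1 + 0.01)^7 − 1) = R$5,750.51 × 0.0721354… = R$414.8151…
Penalties + interest = R$1,106.9732… + R$414.8151… = R$1,521.79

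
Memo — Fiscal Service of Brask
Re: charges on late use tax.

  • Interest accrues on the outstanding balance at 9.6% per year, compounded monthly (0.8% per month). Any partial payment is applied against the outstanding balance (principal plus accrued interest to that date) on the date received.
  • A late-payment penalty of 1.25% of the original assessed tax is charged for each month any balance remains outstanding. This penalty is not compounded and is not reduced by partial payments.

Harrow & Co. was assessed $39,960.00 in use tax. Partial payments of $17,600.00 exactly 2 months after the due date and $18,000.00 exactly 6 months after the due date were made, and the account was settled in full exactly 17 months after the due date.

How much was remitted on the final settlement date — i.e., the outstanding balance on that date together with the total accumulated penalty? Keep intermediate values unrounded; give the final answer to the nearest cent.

Balance at month 2: $39,960.0000 × (1 + 0.008)^2 = $40,601.9174…
After $17,600.00 payment: $40,601.9174… − $17,600.00 = $23,001.9174…
Balance at month 6: $23,001.9174… × (1 + 0.008)^4 = $23,746.8587…
After $18,000.00 payment: $23,746.8587… − $18,000.00 = $5,746.8587…
Balance at month 17: $5,746.8587… × (1 + 0.008)^11 = $6,273.3046…
Penalty: 17 × 1.25% × $39,960.00 = $8,491.50
Final settlement = outstanding balance + penalty = $6,273.3046… + $8,491.50 = $14,764.80

$14,764.80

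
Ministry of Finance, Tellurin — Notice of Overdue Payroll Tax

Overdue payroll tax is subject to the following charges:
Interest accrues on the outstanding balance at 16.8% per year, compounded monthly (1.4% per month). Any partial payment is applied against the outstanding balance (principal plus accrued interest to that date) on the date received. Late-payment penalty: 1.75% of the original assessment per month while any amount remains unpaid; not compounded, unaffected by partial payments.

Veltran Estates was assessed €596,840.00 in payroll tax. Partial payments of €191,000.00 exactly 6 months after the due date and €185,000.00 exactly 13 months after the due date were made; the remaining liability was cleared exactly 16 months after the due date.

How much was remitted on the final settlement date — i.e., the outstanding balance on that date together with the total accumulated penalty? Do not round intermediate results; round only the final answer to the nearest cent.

Balance at month 6: €596,840.0000 × (1 + 0.014)^6 = €648,762.3700…
After €191,000.00 payment: €648,762.3700… − €191,000.00 = €457,762.3700…
Balance at month 13: €457,762.3700… × (1 + 0.014)^7 = €504,551.8164…
After €185,000.00 payment: €504,551.8164… − €185,000.00 = €319,551.8164…
Balance at month 16: €319,551.8164… × (1 + 0.014)^3 = €333,161.7660…
Penalty: 16 × 1.75% × €596,840.00 = €167,115.20
Final settlement = outstanding balance + penalty = €333,161.7660… + €167,115.20 = €500,276.97

€500,276.97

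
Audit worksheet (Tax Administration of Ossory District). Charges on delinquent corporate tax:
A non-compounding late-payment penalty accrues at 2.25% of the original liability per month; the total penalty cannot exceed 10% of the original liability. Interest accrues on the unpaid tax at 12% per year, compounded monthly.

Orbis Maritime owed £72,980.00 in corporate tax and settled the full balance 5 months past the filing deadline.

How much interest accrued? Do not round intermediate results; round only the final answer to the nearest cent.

Interest (12%/yr ÷ 12 = 1%/month): £72,980.00 × ((1 + 0.01)^5 − 1) = £3,722.7135…

£3,722.71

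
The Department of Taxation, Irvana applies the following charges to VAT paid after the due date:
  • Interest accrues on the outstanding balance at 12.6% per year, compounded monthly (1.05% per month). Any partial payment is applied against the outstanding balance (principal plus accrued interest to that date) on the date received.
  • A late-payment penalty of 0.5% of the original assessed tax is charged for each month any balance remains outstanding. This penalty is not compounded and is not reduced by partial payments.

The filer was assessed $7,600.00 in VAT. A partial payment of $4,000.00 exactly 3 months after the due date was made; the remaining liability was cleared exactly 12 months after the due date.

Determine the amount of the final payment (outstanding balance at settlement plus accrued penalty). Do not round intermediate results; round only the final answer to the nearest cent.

Balance at month 3: $7,600.0000 × (1 + 0.0105)^3 = $7,841.9225…
After $4,000.00 payment: $7,841.9225… − $4,000.00 = $3,841.9225…
Balance at month 12: $3,841.9225… × (1 + 0.0105)^9 = $4,220.6123…
Penalty: 12 × 0.5% × $7,600.00 = $456.00
Final settlement = outstanding balance + penalty = $4,220.6123… + $456.00 = $4,676.61

$4,676.61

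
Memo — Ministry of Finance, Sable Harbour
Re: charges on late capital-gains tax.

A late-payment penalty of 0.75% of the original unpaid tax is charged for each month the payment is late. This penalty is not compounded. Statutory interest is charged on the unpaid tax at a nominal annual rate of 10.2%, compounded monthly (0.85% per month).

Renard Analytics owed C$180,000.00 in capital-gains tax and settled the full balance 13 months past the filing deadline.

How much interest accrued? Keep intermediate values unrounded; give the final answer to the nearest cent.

C$20,936.69

Interest: C$180,000.00 × ((1 + 0.0085)^13 − 1) = C$180,000.00 × 0.1163149… = C$20,936.6874…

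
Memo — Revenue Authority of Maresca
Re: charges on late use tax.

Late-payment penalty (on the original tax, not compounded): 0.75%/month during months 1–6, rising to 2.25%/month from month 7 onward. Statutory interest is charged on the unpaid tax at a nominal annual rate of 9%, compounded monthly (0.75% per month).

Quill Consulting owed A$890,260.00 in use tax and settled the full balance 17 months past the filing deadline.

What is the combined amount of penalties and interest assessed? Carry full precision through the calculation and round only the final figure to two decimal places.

Penalty, months 1–6: 6 × 0.75% × A$890,260.00 = A$40,061.70
Penalty, months 7–17: 11 × 2.25% × A$890,260.00 = A$220,339.35
Interest: A$890,260.00 × ((1 + 0.0075)^17 − 1) = A$890,260.00 × 0.1354446… = A$120,580.8691…
Penalties + interest = A$260,401.0500 + A$120,580.8691… = A$380,981.92

A$380,981.92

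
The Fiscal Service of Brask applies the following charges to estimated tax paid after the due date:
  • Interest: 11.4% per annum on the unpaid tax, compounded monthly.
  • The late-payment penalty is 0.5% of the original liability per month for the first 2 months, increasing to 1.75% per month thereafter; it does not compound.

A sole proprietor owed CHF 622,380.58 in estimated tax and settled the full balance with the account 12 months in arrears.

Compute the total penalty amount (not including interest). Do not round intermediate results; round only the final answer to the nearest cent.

CHF 115,140.41

Penalty, months 1–2: 2 × 0.5% × CHF 622,380.58 = CHF 6,223.81…
Penalty, months 3–12: 10 × 1.75% × CHF 622,380.58 = CHF 108,916.60…
Total penalty = CHF 6,223.81… + CHF 108,916.60… = CHF 115,140.41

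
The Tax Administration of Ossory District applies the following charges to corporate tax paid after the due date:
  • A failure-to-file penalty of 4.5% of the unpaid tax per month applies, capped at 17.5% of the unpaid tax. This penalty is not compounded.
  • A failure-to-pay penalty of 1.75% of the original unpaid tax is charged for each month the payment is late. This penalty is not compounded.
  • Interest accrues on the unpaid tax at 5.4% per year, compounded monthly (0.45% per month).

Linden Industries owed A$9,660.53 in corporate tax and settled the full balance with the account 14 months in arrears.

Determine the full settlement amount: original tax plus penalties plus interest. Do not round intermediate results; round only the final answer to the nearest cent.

A$14,344.69

Failure-to-file: 14 × 4.5% × A$9,660.53 = A$6,086.13…, capped at 17.5% × A$9,660.53 = A$1,690.59…
Failure-to-pay penalty: 14 × 1.75% × A$9,660.53 = A$2,366.83…
Interest: A$9,660.53 × ((1 + 0.0045)^14 − 1) = A$9,660.53 × 0.0648763… = A$626.7398…
Total = A$9,660.53 + A$4,057.4226 + A$626.7398… = A$14,344.69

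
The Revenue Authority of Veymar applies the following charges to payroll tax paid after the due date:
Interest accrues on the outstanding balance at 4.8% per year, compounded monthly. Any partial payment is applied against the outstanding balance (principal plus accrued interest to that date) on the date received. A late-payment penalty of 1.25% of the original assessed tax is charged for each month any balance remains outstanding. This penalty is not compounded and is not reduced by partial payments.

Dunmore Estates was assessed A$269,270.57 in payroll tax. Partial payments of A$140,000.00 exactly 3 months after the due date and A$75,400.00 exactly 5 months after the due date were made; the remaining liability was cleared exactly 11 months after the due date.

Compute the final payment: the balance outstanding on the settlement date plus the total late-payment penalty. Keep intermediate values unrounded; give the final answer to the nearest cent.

A$96,611.99

Monthly rate = 4.8% ÷ 12 = 0.4%
Balance at month 3: A$269,270.5700 × (1 + 0.004)^3 = A$272,514.7591…
After A$140,000.00 payment: A$272,514.7591… − A$140,000.00 = A$132,514.7591…
Balance at month 5: A$132,514.7591… × (1 + 0.004)^2 = A$133,576.9974…
After A$75,400.00 payment: A$133,576.9974… − A$75,400.00 = A$58,176.9974…
Balance at month 11: A$58,176.9974… × (1 + 0.004)^6 = A$59,587.2825…
Penalty: 11 × 1.25% × A$269,270.57 = A$37,024.70…
Final settlement = outstanding balance + penalty = A$59,587.2825… + A$37,024.70… = A$96,611.99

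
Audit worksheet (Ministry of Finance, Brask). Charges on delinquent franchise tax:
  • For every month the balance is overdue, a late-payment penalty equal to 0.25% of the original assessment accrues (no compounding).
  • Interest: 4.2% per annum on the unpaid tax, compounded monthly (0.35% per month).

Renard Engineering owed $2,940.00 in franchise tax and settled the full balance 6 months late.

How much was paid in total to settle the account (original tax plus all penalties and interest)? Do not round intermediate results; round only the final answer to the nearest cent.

$3,046.38

Late-payment penalty = 0.25% × $2,940.00 × 6 mo = $44.10
Interest: $2,940.00 × ((1 + 0.0035)^6 − 1) = $2,940.00 × 0.0211846… = $62.2828…
Total = $2,940.00 + $44.1000 + $62.2828… = $3,046.38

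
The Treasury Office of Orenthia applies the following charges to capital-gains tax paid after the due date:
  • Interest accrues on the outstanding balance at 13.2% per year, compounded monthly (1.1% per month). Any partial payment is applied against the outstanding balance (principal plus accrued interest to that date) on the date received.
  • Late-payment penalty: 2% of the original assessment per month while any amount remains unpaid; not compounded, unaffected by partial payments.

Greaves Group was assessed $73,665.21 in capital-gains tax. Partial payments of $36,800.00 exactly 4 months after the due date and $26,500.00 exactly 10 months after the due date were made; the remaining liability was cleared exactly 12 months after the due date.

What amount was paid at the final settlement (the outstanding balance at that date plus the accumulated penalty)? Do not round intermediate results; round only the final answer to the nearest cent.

$34,427.01

Balance at month 4: $73,665.2100 × (1 + 0.011)^4 = $76,960.3535…
After $36,800.00 payment: $76,960.3535… − $36,800.00 = $40,160.3535…
Balance at month 10: $40,160.3535… × (1 + 0.011)^6 = $42,884.9058…
After $26,500.00 payment: $42,884.9058… − $26,500.00 = $16,384.9058…
Balance at month 12: $16,384.9058… × (1 + 0.011)^2 = $16,747.3563…
Penalty: 12 × 2% × $73,665.21 = $17,679.65…
Final settlement = outstanding balance + penalty = $16,747.3563… + $17,679.65… = $34,427.01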